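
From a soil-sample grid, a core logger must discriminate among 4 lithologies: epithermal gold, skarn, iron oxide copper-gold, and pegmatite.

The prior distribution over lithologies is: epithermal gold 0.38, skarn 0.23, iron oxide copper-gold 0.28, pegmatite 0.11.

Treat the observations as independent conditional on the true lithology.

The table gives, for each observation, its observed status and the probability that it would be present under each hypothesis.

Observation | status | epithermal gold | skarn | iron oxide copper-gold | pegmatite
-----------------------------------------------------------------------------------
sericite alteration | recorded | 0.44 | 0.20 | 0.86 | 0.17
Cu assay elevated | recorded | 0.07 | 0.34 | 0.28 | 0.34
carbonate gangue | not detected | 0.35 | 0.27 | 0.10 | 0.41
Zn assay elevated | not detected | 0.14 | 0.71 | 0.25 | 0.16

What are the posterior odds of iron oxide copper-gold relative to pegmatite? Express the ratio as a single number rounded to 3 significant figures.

Posterior odds equal prior odds times the likelihood ratio; only the two competing hypotheses matter (using 1 − P(present | H) for each absent observation).
  iron oxide copper-gold: 0.28 × 0.86 × 0.28 × (1 − 0.10) × (1 − 0.25) = 0.045511
  pegmatite: 0.11 × 0.17 × 0.34 × (1 − 0.41) × (1 − 0.16) = 0.003151
Posterior odds = 0.045511 / 0.003151 ≈ 14.4.

14.4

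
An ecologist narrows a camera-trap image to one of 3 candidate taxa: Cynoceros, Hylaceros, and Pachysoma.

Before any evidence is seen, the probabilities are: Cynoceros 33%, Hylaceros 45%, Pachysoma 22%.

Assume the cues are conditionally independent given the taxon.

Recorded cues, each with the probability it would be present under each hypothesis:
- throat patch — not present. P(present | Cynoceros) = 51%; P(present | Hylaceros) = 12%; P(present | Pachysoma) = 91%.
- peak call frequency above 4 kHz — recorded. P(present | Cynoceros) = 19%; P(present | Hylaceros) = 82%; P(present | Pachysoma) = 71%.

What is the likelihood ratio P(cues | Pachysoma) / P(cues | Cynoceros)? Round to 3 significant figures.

Joint likelihood of the cue pattern under each hypothesis (using 1 − P(present | H) for each absent cue):
  Pachysoma: (1 − 0.91) × 0.71 = 0.0639
  Cynoceros: (1 − 0.51) × 0.19 = 0.0931
Bayes factor = 0.0639 / 0.0931 ≈ 0.686

0.686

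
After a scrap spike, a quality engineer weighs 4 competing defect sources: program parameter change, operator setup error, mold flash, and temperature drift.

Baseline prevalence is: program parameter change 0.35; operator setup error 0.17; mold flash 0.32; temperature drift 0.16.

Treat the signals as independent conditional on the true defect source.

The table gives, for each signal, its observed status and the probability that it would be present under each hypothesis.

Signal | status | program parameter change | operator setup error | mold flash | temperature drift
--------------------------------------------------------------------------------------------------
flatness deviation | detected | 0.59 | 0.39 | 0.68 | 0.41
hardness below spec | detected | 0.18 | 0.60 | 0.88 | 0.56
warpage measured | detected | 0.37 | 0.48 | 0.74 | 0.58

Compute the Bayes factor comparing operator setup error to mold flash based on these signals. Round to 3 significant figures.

0.254

The Bayes factor is the ratio of the joint likelihoods of the signal pattern under the two hypotheses.
  operator setup error: 0.39 × 0.60 × 0.48 = 0.11232
  mold flash: 0.68 × 0.88 × 0.74 = 0.44282
Bayes factor = 0.11232 / 0.44282 ≈ 0.254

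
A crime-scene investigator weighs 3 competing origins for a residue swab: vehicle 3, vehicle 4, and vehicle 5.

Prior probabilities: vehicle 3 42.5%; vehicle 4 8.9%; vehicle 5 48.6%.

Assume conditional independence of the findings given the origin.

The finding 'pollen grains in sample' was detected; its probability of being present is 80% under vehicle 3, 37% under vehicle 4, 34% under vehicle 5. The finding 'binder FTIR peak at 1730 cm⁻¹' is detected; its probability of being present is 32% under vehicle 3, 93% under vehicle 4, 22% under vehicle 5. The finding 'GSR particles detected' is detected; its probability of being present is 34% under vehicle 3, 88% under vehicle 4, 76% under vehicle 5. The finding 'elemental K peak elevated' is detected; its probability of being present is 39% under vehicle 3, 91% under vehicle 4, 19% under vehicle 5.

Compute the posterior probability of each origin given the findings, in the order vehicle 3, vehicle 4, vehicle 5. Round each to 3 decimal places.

0.326, 0.555, 0.119

For each hypothesis, the unnormalized posterior weight is prior × product of the finding likelihoods:
  vehicle 3: 0.425 × 0.80 × 0.32 × 0.34 × 0.39 = 0.014427
  vehicle 4: 0.089 × 0.37 × 0.93 × 0.88 × 0.91 = 0.024524
  vehicle 5: 0.486 × 0.34 × 0.22 × 0.76 × 0.19 = 0.0052493
Marginal likelihood of the evidence = 0.044201.
P(vehicle 3 | evidence) = 0.014427 / 0.044201 ≈ 0.326
P(vehicle 4 | evidence) = 0.024524 / 0.044201 ≈ 0.555
P(vehicle 5 | evidence) = 0.0052493 / 0.044201 ≈ 0.119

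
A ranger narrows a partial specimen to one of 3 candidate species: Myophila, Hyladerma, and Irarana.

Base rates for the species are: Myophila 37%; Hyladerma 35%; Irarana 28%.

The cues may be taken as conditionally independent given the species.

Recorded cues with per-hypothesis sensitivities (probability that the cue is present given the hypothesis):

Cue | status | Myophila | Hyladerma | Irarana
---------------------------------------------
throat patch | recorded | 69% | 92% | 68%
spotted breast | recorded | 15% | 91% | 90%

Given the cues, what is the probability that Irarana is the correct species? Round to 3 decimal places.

For each hypothesis, the unnormalized posterior weight is prior × product of the cue likelihoods:
  Myophila: 0.37 × 0.69 × 0.15 = 0.038295
  Hyladerma: 0.35 × 0.92 × 0.91 = 0.29302
  Irarana: 0.28 × 0.68 × 0.90 = 0.17136
The unnormalized weights sum to 0.50267.
P(Irarana | evidence) = 0.17136 / 0.50267 ≈ 0.341.

0.341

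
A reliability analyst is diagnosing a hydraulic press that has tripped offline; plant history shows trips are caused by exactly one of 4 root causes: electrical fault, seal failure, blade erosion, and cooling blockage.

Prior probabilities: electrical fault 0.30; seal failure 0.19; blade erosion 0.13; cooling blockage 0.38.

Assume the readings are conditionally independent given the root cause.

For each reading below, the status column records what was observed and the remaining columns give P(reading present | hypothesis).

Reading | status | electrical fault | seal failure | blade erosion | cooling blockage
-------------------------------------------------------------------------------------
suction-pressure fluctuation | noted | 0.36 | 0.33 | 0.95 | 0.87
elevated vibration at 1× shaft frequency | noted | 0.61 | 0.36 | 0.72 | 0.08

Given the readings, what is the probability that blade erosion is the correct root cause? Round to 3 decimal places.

For each hypothesis, the unnormalized posterior weight is prior × product of the reading likelihoods:
  electrical fault: 0.30 × 0.36 × 0.61 = 0.06588
  seal failure: 0.19 × 0.33 × 0.36 = 0.022572
  blade erosion: 0.13 × 0.95 × 0.72 = 0.08892
  cooling blockage: 0.38 × 0.87 × 0.08 = 0.026448
The unnormalized weights sum to 0.20382.
P(blade erosion | evidence) = 0.08892 / 0.20382 ≈ 0.436.

0.436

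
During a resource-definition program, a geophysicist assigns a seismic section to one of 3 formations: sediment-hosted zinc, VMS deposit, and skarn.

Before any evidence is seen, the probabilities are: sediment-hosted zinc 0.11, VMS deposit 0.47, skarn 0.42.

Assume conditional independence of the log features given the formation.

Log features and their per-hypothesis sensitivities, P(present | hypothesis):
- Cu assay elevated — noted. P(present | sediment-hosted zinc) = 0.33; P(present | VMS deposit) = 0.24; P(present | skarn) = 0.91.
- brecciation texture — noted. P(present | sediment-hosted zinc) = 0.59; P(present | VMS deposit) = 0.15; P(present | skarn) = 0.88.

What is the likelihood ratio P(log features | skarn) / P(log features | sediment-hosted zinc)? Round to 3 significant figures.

4.11

Take the product of per-log feature likelihoods under each hypothesis, then divide.
  skarn: 0.91 × 0.88 = 0.8008
  sediment-hosted zinc: 0.33 × 0.59 = 0.1947
Bayes factor = 0.8008 / 0.1947 ≈ 4.11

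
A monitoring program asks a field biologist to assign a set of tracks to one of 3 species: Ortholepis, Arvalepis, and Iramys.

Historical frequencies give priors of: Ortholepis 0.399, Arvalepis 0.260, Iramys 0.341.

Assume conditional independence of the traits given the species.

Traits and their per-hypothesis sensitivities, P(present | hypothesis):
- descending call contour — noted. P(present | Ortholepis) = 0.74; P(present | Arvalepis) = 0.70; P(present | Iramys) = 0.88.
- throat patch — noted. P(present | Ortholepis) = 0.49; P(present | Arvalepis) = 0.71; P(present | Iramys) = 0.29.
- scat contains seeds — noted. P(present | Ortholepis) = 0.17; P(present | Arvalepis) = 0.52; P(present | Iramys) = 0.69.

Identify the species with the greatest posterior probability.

For each hypothesis, the unnormalized posterior weight is prior × product of the trait likelihoods:
  Ortholepis: 0.399 × 0.74 × 0.49 × 0.17 = 0.024595
  Arvalepis: 0.260 × 0.70 × 0.71 × 0.52 = 0.067194
  Iramys: 0.341 × 0.88 × 0.29 × 0.69 = 0.060046
The unnormalized weights sum to 0.15184.
P(Ortholepis | evidence) ≈ 0.024595 / 0.15184 ≈ 0.162
P(Arvalepis | evidence) ≈ 0.067194 / 0.15184 ≈ 0.443
P(Iramys | evidence) ≈ 0.060046 / 0.15184 ≈ 0.395
The largest is 0.443, so Arvalepis is most probable.

Arvalepis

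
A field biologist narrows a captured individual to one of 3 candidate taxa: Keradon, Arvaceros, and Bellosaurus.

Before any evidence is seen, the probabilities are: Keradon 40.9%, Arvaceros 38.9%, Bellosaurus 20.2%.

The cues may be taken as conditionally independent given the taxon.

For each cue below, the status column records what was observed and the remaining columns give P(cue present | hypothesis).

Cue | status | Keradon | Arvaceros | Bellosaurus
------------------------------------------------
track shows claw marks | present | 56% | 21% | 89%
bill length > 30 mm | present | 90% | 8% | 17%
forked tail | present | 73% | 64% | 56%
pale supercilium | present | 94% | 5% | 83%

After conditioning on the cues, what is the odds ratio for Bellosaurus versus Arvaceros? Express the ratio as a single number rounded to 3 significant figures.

67.9

Posterior odds equal prior odds times the likelihood ratio; only the two competing hypotheses matter.
  Bellosaurus: 0.202 × 0.89 × 0.17 × 0.56 × 0.83 = 0.014205
  Arvaceros: 0.389 × 0.21 × 0.08 × 0.64 × 0.05 = 0.00020913
Odds(Bellosaurus : Arvaceros) = 0.014205 / 0.00020913 ≈ 67.9.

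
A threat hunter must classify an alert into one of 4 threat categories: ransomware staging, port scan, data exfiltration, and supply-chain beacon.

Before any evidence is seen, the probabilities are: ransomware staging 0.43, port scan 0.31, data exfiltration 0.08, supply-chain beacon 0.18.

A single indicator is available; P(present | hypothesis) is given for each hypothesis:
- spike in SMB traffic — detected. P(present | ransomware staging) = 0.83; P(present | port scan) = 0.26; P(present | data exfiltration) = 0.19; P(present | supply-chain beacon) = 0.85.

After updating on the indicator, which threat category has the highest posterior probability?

Multiply each prior by the likelihood of the indicator:
  ransomware staging: 0.43 × 0.83 = 0.3569
  port scan: 0.31 × 0.26 = 0.0806
  data exfiltration: 0.08 × 0.19 = 0.0152
  supply-chain beacon: 0.18 × 0.85 = 0.153
Marginal likelihood of the evidence = 0.6057.
P(ransomware staging | evidence) ≈ 0.3569 / 0.6057 ≈ 0.589
P(port scan | evidence) ≈ 0.0806 / 0.6057 ≈ 0.133
P(data exfiltration | evidence) ≈ 0.0152 / 0.6057 ≈ 0.025
P(supply-chain beacon | evidence) ≈ 0.153 / 0.6057 ≈ 0.253
The largest is 0.589, so ransomware staging is most probable.

ransomware staging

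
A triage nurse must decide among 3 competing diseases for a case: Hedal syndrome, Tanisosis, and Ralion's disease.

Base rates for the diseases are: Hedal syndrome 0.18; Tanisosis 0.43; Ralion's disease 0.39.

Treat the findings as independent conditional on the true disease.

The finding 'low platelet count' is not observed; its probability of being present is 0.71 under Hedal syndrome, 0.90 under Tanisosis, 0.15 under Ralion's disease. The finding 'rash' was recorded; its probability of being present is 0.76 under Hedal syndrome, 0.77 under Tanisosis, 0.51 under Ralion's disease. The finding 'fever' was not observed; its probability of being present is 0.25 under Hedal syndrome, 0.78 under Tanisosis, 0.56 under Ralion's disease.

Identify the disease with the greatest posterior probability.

For each hypothesis, the unnormalized posterior weight is prior × product of the finding likelihoods (using 1 − P(present | H) for each absent finding):
  Hedal syndrome: 0.18 × (1 − 0.71) × 0.76 × (1 − 0.25) = 0.029754
  Tanisosis: 0.43 × (1 − 0.90) × 0.77 × (1 − 0.78) = 0.0072842
  Ralion's disease: 0.39 × (1 − 0.15) × 0.51 × (1 − 0.56) = 0.074389
Marginal likelihood of the evidence = 0.11143.
P(Hedal syndrome | evidence) ≈ 0.029754 / 0.11143 ≈ 0.267
P(Tanisosis | evidence) ≈ 0.0072842 / 0.11143 ≈ 0.065
P(Ralion's disease | evidence) ≈ 0.074389 / 0.11143 ≈ 0.668
The largest is 0.668, so Ralion's disease is most probable.

Ralion's disease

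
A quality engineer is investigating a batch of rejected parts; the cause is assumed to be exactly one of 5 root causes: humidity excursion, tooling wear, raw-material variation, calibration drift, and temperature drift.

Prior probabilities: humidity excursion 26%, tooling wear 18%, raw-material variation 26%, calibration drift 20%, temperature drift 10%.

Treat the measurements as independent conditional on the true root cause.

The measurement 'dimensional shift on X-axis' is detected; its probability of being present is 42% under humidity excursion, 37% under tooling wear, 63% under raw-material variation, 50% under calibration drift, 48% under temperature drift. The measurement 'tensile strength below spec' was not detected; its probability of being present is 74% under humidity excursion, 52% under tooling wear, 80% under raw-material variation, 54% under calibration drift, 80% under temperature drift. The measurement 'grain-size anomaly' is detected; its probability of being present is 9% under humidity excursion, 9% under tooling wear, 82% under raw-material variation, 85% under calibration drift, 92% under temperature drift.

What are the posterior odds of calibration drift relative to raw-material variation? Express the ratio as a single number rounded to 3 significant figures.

Unnormalized posterior weight (prior times the measurement likelihoods) for each of the two hypotheses (using 1 − P(present | H) for each absent measurement):
  calibration drift: 0.20 × 0.50 × (1 − 0.54) × 0.85 = 0.0391
  raw-material variation: 0.26 × 0.63 × (1 − 0.80) × 0.82 = 0.026863
Posterior odds = 0.0391 / 0.026863 ≈ 1.46.

1.46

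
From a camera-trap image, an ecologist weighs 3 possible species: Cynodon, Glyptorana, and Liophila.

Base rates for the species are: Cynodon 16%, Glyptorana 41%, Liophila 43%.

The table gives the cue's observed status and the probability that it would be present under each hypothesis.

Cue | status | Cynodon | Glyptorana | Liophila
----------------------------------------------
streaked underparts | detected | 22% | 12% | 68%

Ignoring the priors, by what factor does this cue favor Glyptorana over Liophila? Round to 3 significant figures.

0.176

Likelihood of this cue under each hypothesis:
  Glyptorana: 0.12
  Liophila: 0.68
Bayes factor = 0.12 / 0.68 ≈ 0.176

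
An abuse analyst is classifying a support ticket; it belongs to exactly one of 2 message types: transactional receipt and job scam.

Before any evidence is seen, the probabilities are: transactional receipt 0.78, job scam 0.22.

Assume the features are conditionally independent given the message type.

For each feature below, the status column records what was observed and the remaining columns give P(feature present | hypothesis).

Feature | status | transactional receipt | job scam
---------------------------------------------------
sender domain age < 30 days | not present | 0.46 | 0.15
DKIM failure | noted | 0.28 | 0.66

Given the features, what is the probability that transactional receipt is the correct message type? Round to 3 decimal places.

By Bayes' rule with conditional independence, the unnormalized weight for each hypothesis is prior × ∏ likelihoods (using 1 − P(present | H) for each absent feature):
  transactional receipt: 0.78 × (1 − 0.46) × 0.28 = 0.11794
  job scam: 0.22 × (1 − 0.15) × 0.66 = 0.12342
Normalizing constant Z = 0.11794 + 0.12342 = 0.24136.
P(transactional receipt | evidence) = 0.11794 / 0.24136 ≈ 0.489.

0.489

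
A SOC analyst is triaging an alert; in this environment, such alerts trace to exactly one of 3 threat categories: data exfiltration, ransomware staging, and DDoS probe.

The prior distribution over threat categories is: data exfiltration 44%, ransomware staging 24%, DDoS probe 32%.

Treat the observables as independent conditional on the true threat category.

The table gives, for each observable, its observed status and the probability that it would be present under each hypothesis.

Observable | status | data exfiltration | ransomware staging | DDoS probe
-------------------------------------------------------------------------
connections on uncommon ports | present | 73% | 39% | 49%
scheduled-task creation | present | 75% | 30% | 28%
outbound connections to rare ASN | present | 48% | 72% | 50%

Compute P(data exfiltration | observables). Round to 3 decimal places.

0.733

For each hypothesis, the unnormalized posterior weight is prior × product of the observable likelihoods:
  data exfiltration: 0.44 × 0.73 × 0.75 × 0.48 = 0.11563
  ransomware staging: 0.24 × 0.39 × 0.30 × 0.72 = 0.020218
  DDoS probe: 0.32 × 0.49 × 0.28 × 0.50 = 0.021952
Normalizing constant Z = 0.11563 + 0.020218 + 0.021952 = 0.1578.
P(data exfiltration | evidence) = 0.11563 / 0.1578 ≈ 0.733.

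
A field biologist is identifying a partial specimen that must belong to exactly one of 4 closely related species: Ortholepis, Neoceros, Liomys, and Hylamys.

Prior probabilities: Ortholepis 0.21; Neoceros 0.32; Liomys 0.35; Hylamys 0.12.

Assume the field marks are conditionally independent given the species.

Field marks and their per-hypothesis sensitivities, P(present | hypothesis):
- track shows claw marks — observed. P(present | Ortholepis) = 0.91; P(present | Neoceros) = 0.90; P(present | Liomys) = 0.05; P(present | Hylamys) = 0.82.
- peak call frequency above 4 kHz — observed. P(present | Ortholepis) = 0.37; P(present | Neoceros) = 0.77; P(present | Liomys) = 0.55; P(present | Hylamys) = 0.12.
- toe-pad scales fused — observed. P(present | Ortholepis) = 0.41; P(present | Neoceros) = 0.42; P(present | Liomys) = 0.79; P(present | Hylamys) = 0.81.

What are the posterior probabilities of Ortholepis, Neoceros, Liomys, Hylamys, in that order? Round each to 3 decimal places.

0.208, 0.669, 0.055, 0.069

For each hypothesis, the unnormalized posterior weight is prior × product of the field mark likelihoods:
  Ortholepis: 0.21 × 0.91 × 0.37 × 0.41 = 0.02899
  Neoceros: 0.32 × 0.90 × 0.77 × 0.42 = 0.093139
  Liomys: 0.35 × 0.05 × 0.55 × 0.79 = 0.0076038
  Hylamys: 0.12 × 0.82 × 0.12 × 0.81 = 0.0095645
Marginal likelihood of the evidence = 0.1393.
P(Ortholepis | evidence) = 0.02899 / 0.1393 ≈ 0.208
P(Neoceros | evidence) = 0.093139 / 0.1393 ≈ 0.669
P(Liomys | evidence) = 0.0076038 / 0.1393 ≈ 0.055
P(Hylamys | evidence) = 0.0095645 / 0.1393 ≈ 0.069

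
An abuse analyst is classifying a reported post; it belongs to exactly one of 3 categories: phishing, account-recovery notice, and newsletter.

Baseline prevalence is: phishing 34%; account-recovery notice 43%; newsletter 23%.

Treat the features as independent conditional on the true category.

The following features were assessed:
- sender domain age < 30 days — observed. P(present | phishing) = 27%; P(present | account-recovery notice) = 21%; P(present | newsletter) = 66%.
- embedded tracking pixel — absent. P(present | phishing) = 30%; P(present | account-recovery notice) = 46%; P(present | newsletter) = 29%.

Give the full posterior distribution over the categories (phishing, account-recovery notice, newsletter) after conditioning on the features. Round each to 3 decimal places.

Multiply each prior by the joint likelihood of the feature pattern (using 1 − P(present | H) for each absent feature):
  phishing: 0.34 × 0.27 × (1 − 0.30) = 0.06426
  account-recovery notice: 0.43 × 0.21 × (1 − 0.46) = 0.048762
  newsletter: 0.23 × 0.66 × (1 − 0.29) = 0.10778
Marginal likelihood of the evidence = 0.2208.
P(phishing | evidence) = 0.06426 / 0.2208 ≈ 0.291
P(account-recovery notice | evidence) = 0.048762 / 0.2208 ≈ 0.221
P(newsletter | evidence) = 0.10778 / 0.2208 ≈ 0.488

0.291, 0.221, 0.488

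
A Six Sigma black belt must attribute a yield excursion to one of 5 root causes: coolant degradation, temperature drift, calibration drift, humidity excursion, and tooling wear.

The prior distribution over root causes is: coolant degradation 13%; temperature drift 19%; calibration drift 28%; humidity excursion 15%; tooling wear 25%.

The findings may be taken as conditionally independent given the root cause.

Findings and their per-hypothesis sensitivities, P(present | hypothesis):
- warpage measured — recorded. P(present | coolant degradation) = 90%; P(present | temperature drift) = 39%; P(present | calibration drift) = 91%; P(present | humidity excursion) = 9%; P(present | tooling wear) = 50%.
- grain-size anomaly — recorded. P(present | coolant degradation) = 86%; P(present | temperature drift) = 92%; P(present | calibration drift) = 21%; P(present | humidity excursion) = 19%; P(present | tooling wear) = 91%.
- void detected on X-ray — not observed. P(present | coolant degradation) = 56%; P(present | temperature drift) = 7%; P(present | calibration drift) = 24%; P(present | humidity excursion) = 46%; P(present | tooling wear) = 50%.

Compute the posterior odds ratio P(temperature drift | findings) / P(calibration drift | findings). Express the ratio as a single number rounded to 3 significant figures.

Posterior odds equal prior odds times the likelihood ratio; only the two competing hypotheses matter (using 1 − P(present | H) for each absent finding).
  temperature drift: 0.19 × 0.39 × 0.92 × (1 − 0.07) = 0.0634
  calibration drift: 0.28 × 0.91 × 0.21 × (1 − 0.24) = 0.040666
Odds(temperature drift : calibration drift) = 0.0634 / 0.040666 ≈ 1.56.

1.56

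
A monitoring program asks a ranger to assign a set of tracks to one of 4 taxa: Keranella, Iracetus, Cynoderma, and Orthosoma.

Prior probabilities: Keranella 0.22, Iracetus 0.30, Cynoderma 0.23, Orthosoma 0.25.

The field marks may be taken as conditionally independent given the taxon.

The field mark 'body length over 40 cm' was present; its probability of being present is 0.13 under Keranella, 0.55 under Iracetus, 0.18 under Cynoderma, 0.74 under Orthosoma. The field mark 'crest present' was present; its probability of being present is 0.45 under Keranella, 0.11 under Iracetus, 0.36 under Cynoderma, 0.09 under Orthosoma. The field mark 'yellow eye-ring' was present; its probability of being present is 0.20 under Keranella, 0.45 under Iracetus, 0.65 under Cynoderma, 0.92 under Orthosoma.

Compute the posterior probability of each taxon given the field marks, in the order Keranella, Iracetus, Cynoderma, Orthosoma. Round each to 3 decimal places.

0.072, 0.228, 0.271, 0.429

For each hypothesis, the unnormalized posterior weight is prior × product of the field mark likelihoods:
  Keranella: 0.22 × 0.13 × 0.45 × 0.20 = 0.002574
  Iracetus: 0.30 × 0.55 × 0.11 × 0.45 = 0.0081675
  Cynoderma: 0.23 × 0.18 × 0.36 × 0.65 = 0.0096876
  Orthosoma: 0.25 × 0.74 × 0.09 × 0.92 = 0.015318
Normalizing constant Z = 0.002574 + 0.0081675 + 0.0096876 + 0.015318 = 0.035747.
P(Keranella | evidence) = 0.002574 / 0.035747 ≈ 0.072
P(Iracetus | evidence) = 0.0081675 / 0.035747 ≈ 0.228
P(Cynoderma | evidence) = 0.0096876 / 0.035747 ≈ 0.271
P(Orthosoma | evidence) = 0.015318 / 0.035747 ≈ 0.429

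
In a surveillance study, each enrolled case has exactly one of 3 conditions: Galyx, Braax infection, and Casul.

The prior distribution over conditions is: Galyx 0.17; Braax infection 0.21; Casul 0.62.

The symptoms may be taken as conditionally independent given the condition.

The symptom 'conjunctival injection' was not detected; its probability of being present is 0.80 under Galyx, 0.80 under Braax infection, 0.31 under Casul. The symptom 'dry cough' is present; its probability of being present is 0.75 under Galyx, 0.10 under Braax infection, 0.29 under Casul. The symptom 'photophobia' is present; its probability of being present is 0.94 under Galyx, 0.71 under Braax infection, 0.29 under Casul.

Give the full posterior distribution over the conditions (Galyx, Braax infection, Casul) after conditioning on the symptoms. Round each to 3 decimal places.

For each hypothesis, the unnormalized posterior weight is prior × product of the symptom likelihoods (using 1 − P(present | H) for each absent symptom):
  Galyx: 0.17 × (1 − 0.80) × 0.75 × 0.94 = 0.02397
  Braax infection: 0.21 × (1 − 0.80) × 0.10 × 0.71 = 0.002982
  Casul: 0.62 × (1 − 0.31) × 0.29 × 0.29 = 0.035978
Normalizing constant Z = 0.02397 + 0.002982 + 0.035978 = 0.06293.
P(Galyx | evidence) = 0.02397 / 0.06293 ≈ 0.381
P(Braax infection | evidence) = 0.002982 / 0.06293 ≈ 0.047
P(Casul | evidence) = 0.035978 / 0.06293 ≈ 0.572

0.381, 0.047, 0.572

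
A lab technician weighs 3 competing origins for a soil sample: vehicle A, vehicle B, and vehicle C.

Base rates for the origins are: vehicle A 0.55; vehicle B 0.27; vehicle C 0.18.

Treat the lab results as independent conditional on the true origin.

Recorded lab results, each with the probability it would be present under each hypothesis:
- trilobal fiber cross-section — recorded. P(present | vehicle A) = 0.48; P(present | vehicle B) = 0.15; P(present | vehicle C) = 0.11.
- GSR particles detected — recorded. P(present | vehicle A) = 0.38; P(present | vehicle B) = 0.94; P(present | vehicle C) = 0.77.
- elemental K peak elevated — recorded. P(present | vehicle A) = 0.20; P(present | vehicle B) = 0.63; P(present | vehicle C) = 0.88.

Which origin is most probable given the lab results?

By Bayes' rule with conditional independence, the unnormalized weight for each hypothesis is prior × ∏ likelihoods:
  vehicle A: 0.55 × 0.48 × 0.38 × 0.20 = 0.020064
  vehicle B: 0.27 × 0.15 × 0.94 × 0.63 = 0.023984
  vehicle C: 0.18 × 0.11 × 0.77 × 0.88 = 0.013416
Normalizing constant Z = 0.020064 + 0.023984 + 0.013416 = 0.057465.
P(vehicle A | evidence) ≈ 0.020064 / 0.057465 ≈ 0.349
P(vehicle B | evidence) ≈ 0.023984 / 0.057465 ≈ 0.417
P(vehicle C | evidence) ≈ 0.013416 / 0.057465 ≈ 0.233
The largest is 0.417, so vehicle B is most probable.

vehicle B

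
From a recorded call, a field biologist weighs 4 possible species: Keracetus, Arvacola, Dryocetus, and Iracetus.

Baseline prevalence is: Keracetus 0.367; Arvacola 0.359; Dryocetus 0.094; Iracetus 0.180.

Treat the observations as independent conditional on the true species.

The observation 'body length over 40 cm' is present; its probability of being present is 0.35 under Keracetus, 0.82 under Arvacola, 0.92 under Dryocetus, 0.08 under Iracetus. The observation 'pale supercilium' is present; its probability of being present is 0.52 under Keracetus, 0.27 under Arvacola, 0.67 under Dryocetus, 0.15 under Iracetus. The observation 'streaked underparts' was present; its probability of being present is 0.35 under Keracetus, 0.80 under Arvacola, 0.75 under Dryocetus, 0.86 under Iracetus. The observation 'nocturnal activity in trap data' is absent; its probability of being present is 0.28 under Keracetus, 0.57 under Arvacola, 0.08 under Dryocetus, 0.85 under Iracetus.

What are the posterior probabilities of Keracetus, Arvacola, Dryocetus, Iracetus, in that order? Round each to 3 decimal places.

0.199, 0.324, 0.474, 0.003

For each hypothesis, the unnormalized posterior weight is prior × product of the observation likelihoods (using 1 − P(present | H) for each absent observation):
  Keracetus: 0.367 × 0.35 × 0.52 × 0.35 × (1 − 0.28) = 0.016832
  Arvacola: 0.359 × 0.82 × 0.27 × 0.80 × (1 − 0.57) = 0.027342
  Dryocetus: 0.094 × 0.92 × 0.67 × 0.75 × (1 − 0.08) = 0.03998
  Iracetus: 0.180 × 0.08 × 0.15 × 0.86 × (1 − 0.85) = 0.00027864
Normalizing constant Z = 0.016832 + 0.027342 + 0.03998 + 0.00027864 = 0.084432.
P(Keracetus | evidence) = 0.016832 / 0.084432 ≈ 0.199
P(Arvacola | evidence) = 0.027342 / 0.084432 ≈ 0.324
P(Dryocetus | evidence) = 0.03998 / 0.084432 ≈ 0.474
P(Iracetus | evidence) = 0.00027864 / 0.084432 ≈ 0.003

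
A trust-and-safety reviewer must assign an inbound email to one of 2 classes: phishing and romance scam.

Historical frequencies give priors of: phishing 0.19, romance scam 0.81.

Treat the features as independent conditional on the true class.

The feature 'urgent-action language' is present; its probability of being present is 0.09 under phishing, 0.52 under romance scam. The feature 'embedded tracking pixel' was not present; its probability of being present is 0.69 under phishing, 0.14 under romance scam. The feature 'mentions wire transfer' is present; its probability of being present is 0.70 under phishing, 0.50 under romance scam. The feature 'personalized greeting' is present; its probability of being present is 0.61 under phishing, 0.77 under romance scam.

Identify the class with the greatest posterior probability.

romance scam

Multiply each prior by the joint likelihood of the feature pattern (using 1 − P(present | H) for each absent feature):
  phishing: 0.19 × 0.09 × (1 − 0.69) × 0.70 × 0.61 = 0.0022635
  romance scam: 0.81 × 0.52 × (1 − 0.14) × 0.50 × 0.77 = 0.13946
The unnormalized weights sum to 0.14172.
P(phishing | evidence) ≈ 0.0022635 / 0.14172 ≈ 0.016
P(romance scam | evidence) ≈ 0.13946 / 0.14172 ≈ 0.984
The largest is 0.984, so romance scam is most probable.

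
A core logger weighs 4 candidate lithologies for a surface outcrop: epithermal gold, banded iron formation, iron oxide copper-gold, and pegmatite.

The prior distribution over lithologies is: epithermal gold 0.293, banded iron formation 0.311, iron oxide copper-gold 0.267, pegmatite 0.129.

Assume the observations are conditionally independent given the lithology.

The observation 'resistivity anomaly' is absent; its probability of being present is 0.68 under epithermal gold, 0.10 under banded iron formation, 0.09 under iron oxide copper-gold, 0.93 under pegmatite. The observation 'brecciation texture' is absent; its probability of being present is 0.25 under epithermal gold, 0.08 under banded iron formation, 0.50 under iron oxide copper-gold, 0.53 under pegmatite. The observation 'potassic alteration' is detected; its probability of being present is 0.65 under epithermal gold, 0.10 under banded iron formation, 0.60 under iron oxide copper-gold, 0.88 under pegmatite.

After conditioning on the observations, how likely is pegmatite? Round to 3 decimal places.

For each hypothesis, the unnormalized posterior weight is prior × product of the observation likelihoods (using 1 − P(present | H) for each absent observation):
  epithermal gold: 0.293 × (1 − 0.68) × (1 − 0.25) × 0.65 = 0.045708
  banded iron formation: 0.311 × (1 − 0.10) × (1 − 0.08) × 0.10 = 0.025751
  iron oxide copper-gold: 0.267 × (1 − 0.09) × (1 − 0.50) × 0.60 = 0.072891
  pegmatite: 0.129 × (1 − 0.93) × (1 − 0.53) × 0.88 = 0.0037348
Marginal likelihood of the evidence = 0.14808.
P(pegmatite | evidence) = 0.0037348 / 0.14808 ≈ 0.025.

0.025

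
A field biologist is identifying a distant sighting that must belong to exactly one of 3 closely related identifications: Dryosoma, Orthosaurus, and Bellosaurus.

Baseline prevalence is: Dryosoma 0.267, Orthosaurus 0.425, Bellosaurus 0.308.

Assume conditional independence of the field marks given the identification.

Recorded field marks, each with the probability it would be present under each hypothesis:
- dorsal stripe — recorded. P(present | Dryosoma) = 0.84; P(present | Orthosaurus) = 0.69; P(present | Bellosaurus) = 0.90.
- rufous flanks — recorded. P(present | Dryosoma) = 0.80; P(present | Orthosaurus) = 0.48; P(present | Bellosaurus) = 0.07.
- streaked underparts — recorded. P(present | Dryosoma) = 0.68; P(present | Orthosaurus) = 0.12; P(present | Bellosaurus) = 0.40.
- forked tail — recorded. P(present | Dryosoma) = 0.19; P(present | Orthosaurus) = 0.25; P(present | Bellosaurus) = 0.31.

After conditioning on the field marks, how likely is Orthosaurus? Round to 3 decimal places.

0.142

Multiply each prior by the joint likelihood of the field mark pattern:
  Dryosoma: 0.267 × 0.84 × 0.80 × 0.68 × 0.19 = 0.023182
  Orthosaurus: 0.425 × 0.69 × 0.48 × 0.12 × 0.25 = 0.0042228
  Bellosaurus: 0.308 × 0.90 × 0.07 × 0.40 × 0.31 = 0.0024061
Marginal likelihood of the evidence = 0.02981.
P(Orthosaurus | evidence) = 0.0042228 / 0.02981 ≈ 0.142.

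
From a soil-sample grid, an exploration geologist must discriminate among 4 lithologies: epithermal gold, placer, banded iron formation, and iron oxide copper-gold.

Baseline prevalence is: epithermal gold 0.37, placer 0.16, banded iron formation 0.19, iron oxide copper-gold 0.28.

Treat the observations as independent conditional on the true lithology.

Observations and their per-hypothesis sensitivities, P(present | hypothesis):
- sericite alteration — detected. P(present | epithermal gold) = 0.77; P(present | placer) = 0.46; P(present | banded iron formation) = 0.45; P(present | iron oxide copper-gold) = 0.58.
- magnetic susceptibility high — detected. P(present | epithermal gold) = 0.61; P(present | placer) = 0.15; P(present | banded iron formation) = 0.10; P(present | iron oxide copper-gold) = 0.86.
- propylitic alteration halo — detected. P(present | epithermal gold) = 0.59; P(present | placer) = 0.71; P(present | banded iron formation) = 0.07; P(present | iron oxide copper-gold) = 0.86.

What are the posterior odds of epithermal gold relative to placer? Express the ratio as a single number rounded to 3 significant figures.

Posterior odds equal prior odds times the likelihood ratio; only the two competing hypotheses matter.
  epithermal gold: 0.37 × 0.77 × 0.61 × 0.59 = 0.10254
  placer: 0.16 × 0.46 × 0.15 × 0.71 = 0.0078384
Posterior odds = 0.10254 / 0.0078384 ≈ 13.1.

13.1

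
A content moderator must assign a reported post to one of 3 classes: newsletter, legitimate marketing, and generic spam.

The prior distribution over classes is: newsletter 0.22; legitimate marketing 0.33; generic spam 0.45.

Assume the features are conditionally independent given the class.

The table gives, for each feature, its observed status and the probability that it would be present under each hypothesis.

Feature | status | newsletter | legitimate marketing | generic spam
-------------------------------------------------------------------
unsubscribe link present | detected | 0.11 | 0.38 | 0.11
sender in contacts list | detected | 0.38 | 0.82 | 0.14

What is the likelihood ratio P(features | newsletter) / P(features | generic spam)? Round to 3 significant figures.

2.71

Take the product of per-feature likelihoods under each hypothesis, then divide.
  newsletter: 0.11 × 0.38 = 0.0418
  generic spam: 0.11 × 0.14 = 0.0154
Bayes factor = 0.0418 / 0.0154 ≈ 2.71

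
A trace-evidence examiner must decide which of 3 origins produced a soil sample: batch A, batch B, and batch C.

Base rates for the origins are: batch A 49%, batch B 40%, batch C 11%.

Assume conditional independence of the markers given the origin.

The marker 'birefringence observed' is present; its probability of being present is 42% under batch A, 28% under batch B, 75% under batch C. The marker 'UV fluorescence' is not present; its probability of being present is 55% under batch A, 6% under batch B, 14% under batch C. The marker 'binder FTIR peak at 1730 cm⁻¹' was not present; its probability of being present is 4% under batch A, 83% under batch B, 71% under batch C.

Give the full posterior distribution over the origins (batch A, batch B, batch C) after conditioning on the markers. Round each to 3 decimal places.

By Bayes' rule with conditional independence, the unnormalized weight for each hypothesis is prior × ∏ likelihoods (using 1 − P(present | H) for each absent marker):
  batch A: 0.49 × 0.42 × (1 − 0.55) × (1 − 0.04) = 0.088906
  batch B: 0.40 × 0.28 × (1 − 0.06) × (1 − 0.83) = 0.017898
  batch C: 0.11 × 0.75 × (1 − 0.14) × (1 − 0.71) = 0.020576
Normalizing constant Z = 0.088906 + 0.017898 + 0.020576 = 0.12738.
P(batch A | evidence) = 0.088906 / 0.12738 ≈ 0.698
P(batch B | evidence) = 0.017898 / 0.12738 ≈ 0.141
P(batch C | evidence) = 0.020576 / 0.12738 ≈ 0.162

0.698, 0.141, 0.162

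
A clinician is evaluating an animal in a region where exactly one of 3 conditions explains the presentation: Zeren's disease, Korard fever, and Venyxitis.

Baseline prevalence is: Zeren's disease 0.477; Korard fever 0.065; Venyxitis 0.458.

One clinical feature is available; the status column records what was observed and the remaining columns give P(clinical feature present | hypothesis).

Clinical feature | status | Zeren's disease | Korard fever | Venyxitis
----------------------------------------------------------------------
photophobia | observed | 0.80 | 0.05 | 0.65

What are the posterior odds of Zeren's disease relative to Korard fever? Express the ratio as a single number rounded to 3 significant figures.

117

Unnormalized posterior weight (prior times the clinical feature likelihood) for each of the two hypotheses:
  Zeren's disease: 0.477 × 0.80 = 0.3816
  Korard fever: 0.065 × 0.05 = 0.00325
Odds(Zeren's disease : Korard fever) = 0.3816 / 0.00325 ≈ 117.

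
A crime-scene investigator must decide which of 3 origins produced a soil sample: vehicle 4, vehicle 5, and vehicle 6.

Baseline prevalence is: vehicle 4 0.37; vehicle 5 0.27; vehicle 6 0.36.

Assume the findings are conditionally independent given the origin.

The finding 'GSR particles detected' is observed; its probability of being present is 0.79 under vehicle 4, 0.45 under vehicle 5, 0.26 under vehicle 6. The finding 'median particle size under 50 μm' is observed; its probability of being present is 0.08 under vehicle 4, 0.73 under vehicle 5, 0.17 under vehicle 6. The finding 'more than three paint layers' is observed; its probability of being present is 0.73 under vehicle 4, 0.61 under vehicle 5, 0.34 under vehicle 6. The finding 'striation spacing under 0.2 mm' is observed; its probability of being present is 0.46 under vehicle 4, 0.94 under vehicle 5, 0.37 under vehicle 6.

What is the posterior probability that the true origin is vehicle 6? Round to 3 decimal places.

0.033

Multiply each prior by the joint likelihood of the evidence pattern:
  vehicle 4: 0.37 × 0.79 × 0.08 × 0.73 × 0.46 = 0.0078523
  vehicle 5: 0.27 × 0.45 × 0.73 × 0.61 × 0.94 = 0.050858
  vehicle 6: 0.36 × 0.26 × 0.17 × 0.34 × 0.37 = 0.0020017
Marginal likelihood of the evidence = 0.060712.
P(vehicle 6 | evidence) = 0.0020017 / 0.060712 ≈ 0.033.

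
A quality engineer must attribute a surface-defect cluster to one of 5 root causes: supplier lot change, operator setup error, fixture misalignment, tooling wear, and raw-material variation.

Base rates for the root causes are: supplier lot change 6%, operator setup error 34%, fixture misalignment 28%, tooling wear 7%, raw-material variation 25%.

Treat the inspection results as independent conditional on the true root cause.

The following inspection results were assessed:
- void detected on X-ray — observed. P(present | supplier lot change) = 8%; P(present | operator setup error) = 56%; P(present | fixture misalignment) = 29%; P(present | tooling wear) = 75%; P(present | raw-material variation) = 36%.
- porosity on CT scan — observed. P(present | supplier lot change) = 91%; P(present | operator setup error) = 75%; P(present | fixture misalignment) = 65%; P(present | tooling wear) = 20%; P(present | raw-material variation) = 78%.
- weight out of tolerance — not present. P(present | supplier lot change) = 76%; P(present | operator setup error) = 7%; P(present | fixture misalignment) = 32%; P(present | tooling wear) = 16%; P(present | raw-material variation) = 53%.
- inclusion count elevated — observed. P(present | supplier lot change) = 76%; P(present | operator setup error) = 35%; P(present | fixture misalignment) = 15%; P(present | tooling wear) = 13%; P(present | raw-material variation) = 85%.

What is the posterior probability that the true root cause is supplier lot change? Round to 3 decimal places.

For each hypothesis, the unnormalized posterior weight is prior × product of the inspection result likelihoods (using 1 − P(present | H) for each absent inspection result):
  supplier lot change: 0.06 × 0.08 × 0.91 × (1 − 0.76) × 0.76 = 0.00079672
  operator setup error: 0.34 × 0.56 × 0.75 × (1 − 0.07) × 0.35 = 0.046481
  fixture misalignment: 0.28 × 0.29 × 0.65 × (1 − 0.32) × 0.15 = 0.0053836
  tooling wear: 0.07 × 0.75 × 0.20 × (1 − 0.16) × 0.13 = 0.0011466
  raw-material variation: 0.25 × 0.36 × 0.78 × (1 − 0.53) × 0.85 = 0.028045
The unnormalized weights sum to 0.081853.
P(supplier lot change | evidence) = 0.00079672 / 0.081853 ≈ 0.010.

0.010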